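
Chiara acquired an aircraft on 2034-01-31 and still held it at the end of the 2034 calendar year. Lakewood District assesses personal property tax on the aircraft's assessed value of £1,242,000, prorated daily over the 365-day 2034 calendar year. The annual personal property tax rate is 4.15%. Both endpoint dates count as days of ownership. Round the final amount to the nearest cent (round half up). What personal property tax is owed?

£47,306.59

Days held (2034-01-31 to 2034-12-31): 335 out of 365
Tax = £1,242,000 × 4.15% × 335/365 = £47,306.5890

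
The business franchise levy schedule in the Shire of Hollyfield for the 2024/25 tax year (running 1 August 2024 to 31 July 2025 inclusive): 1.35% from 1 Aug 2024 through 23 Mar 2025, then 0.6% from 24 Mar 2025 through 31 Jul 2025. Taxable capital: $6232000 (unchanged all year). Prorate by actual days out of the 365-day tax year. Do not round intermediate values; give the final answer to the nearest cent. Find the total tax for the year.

$67484.88

1 Aug 2024 – 23 Mar 2025: 235 days at 1.35% → $6232000 × 1.35% × 235/365 = $54167.1781
24 Mar – 31 Jul 2025: 130 days at 0.6% → $6232000 × 0.6% × 130/365 = $13317.6986
Total = $67484.8767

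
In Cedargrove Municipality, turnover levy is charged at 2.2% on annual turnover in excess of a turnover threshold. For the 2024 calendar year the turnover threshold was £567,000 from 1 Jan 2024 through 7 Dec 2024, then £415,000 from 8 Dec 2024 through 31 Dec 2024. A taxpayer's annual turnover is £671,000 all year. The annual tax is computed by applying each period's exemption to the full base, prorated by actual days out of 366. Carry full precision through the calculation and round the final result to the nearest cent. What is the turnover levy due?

£2,507.28

1 Jan – 7 Dec 2024: 342 days, exemption £567,000 → (£671,000 − £567,000) × 2.2% × 342/366 = £2,137.9672
8 Dec – 31 Dec 2024: 24 days, exemption £415,000 → (£671,000 − £415,000) × 2.2% × 24/366 = £369.3115
Total = £2,507.2787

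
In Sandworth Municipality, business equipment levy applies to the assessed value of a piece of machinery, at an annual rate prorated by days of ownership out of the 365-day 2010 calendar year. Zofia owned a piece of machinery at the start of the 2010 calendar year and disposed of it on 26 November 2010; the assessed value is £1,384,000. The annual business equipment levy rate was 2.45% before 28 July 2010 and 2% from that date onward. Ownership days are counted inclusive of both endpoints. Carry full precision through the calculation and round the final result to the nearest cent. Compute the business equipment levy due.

1 January – 27 July 2010: 208 days at 2.45% → £1,384,000 × 2.45% × 208/365 = £19,322.9151
28 July – 26 November 2010: 122 days at 2% → £1,384,000 × 2% × 122/365 = £9,251.9452
Total = £28,574.8603

£28,574.86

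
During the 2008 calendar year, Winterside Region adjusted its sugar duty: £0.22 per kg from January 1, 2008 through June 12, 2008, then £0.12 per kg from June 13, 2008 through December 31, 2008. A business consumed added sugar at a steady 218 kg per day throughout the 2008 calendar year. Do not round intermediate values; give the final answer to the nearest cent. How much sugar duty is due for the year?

£13,149.76

January 1 – June 12, 2008: 164 days × 218 kg/day = 35,752 kg at £0.22/kg → £7,865.44
June 13 – December 31, 2008: 202 days × 218 kg/day = 44,036 kg at £0.12/kg → £5,284.32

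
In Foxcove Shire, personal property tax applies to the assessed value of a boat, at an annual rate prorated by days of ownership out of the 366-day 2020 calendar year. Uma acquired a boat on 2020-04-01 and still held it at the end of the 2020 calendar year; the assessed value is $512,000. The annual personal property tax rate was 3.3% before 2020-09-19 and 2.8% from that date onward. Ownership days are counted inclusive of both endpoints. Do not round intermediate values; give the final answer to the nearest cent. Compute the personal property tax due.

$11,967.65

2020-04-01 to 2020-09-18: 171 days at 3.3% → $512,000 × 3.3% × 171/366 = $7,894.0328
2020-09-19 to 2020-12-31: 104 days at 2.8% → $512,000 × 2.8% × 104/366 = $4,073.6175
Total = $11,967.6503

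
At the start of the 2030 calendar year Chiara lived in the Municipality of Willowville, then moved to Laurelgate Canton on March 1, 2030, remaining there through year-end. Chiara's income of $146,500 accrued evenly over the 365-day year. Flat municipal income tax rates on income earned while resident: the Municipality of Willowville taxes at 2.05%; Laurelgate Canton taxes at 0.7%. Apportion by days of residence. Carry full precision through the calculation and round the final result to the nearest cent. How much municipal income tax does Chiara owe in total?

The Municipality of Willowville, January 1 – February 28, 2030: 59 days → $146,500 × 2.05% × 59/365 = $485.4568
Laurelgate Canton, March 1 – December 31, 2030: 306 days → $146,500 × 0.7% × 306/365 = $859.7342
Total = $1,345.1911

$1,345.19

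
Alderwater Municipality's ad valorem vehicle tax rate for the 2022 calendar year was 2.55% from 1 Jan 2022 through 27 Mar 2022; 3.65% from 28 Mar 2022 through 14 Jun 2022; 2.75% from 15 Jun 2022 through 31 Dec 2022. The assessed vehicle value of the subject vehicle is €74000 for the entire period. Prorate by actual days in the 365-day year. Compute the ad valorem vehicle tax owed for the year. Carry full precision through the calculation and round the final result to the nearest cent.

€2144.28

1 Jan – 27 Mar 2022: 86 days at 2.55% → €74000 × 2.55% × 86/365 = €444.6082
28 Mar – 14 Jun 2022: 79 days at 3.65% → €74000 × 3.65% × 79/365 = €584.6000
15 Jun – 31 Dec 2022: 200 days at 2.75% → €74000 × 2.75% × 200/365 = €1115.0685
Total = €2144.2767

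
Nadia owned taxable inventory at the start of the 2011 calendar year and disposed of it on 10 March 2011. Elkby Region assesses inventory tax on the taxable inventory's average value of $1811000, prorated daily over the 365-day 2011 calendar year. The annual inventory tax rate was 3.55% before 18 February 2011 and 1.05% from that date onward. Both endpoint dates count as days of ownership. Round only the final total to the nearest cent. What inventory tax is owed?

1 January – 17 February 2011: 48 days at 3.55% → $1811000 × 3.55% × 48/365 = $8454.6411
18 February – 10 March 2011: 21 days at 1.05% → $1811000 × 1.05% × 21/365 = $1094.0425
Total = $9548.6836

$9548.68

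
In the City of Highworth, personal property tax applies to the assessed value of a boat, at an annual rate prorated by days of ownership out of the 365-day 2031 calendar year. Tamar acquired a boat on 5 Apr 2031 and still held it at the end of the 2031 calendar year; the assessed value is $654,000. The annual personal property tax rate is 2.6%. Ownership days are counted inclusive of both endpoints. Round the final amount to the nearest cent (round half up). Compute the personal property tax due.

Days held (5 Apr – 31 Dec 2031): 271 out of 365
Tax = $654,000 × 2.6% × 271/365 = $12,624.8877

$12,624.89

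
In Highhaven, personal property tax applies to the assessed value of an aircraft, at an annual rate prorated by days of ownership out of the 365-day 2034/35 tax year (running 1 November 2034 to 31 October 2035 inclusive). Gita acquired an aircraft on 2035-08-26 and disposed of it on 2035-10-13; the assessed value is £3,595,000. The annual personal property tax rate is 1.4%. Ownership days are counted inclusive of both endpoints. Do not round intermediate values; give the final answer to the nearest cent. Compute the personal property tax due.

£6,756.63

Days held (2035-08-26 to 2035-10-13): 49 out of 365
Tax = £3,595,000 × 1.4% × 49/365 = £6,756.6301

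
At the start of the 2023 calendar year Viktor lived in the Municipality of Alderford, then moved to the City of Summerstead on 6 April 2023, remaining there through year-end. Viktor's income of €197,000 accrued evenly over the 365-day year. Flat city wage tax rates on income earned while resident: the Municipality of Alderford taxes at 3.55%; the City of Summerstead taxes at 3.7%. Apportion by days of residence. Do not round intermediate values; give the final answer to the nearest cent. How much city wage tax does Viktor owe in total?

The Municipality of Alderford, 1 January – 5 April 2023: 95 days → €197,000 × 3.55% × 95/365 = €1,820.2260
The City of Summerstead, 6 April – 31 December 2023: 270 days → €197,000 × 3.7% × 270/365 = €5,391.8630
Total = €7,212.0890

€7,212.09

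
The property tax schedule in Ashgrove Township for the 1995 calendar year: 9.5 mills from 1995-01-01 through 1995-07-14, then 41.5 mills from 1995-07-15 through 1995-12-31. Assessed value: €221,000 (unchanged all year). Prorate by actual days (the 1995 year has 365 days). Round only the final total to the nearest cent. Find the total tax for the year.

1995-01-01 to 1995-07-14: 195 days at 9.5 mills → €221,000 × 0.95% × 195/365 = €1,121.6507
1995-07-15 to 1995-12-31: 170 days at 41.5 mills → €221,000 × 4.15% × 170/365 = €4,271.6575
Total = €5,393.3082

€5,393.31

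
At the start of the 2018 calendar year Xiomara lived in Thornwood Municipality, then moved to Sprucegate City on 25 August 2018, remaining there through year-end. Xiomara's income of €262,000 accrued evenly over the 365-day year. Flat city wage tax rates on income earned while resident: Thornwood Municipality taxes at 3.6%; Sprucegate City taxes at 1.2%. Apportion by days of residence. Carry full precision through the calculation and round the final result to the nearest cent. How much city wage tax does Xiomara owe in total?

€7,209.67

Thornwood Municipality, 1 January – 24 August 2018: 236 days → €262,000 × 3.6% × 236/365 = €6,098.4986
Sprucegate City, 25 August – 31 December 2018: 129 days → €262,000 × 1.2% × 129/365 = €1,111.1671
Total = €7,209.6658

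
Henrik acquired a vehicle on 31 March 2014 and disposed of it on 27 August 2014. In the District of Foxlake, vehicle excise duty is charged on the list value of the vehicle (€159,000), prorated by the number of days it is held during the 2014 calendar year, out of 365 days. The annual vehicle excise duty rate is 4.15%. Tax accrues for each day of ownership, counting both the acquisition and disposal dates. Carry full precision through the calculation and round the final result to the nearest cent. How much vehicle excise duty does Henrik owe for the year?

€2,711.71

Days held (31 March – 27 August 2014): 150 out of 365
Tax = €159,000 × 4.15% × 150/365 = €2,711.7123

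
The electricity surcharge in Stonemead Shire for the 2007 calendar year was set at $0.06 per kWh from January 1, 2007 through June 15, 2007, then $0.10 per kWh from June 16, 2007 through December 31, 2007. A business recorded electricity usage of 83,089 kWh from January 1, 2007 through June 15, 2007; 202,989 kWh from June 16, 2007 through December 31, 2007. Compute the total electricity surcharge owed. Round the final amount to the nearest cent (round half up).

January 1 – June 15, 2007: 83,089 kWh at $0.06/kWh → $4985.34
June 16 – December 31, 2007: 202,989 kWh at $0.10/kWh → $20298.90

$25284.24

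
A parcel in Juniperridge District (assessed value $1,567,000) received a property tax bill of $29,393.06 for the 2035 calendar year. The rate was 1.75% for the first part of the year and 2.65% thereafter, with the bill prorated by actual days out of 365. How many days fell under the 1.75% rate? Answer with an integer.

Let d = days at the first rate; then 365 − d days at the second rate.
$1,567,000 × [1.75%·d + 2.65%·(365−d)] / 365 = $29,393.06
Solving gives d = 314, so the new rate took effect on November 11, 2035.

314 days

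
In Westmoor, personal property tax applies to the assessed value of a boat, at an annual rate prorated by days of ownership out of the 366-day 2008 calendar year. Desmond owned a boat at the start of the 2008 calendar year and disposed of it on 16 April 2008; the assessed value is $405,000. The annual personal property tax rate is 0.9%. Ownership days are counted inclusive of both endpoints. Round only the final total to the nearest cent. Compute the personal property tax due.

Days held (1 January – 16 April 2008): 107 out of 366
Tax = $405,000 × 0.9% × 107/366 = $1,065.6148

$1,065.61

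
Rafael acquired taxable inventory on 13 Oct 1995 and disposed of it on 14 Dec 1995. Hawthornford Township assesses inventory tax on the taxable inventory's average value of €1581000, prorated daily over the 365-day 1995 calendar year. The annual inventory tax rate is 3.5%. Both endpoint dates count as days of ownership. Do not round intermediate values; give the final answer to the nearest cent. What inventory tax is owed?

Days held (13 Oct – 14 Dec 1995): 63 out of 365
Tax = €1581000 × 3.5% × 63/365 = €9550.9726

€9550.97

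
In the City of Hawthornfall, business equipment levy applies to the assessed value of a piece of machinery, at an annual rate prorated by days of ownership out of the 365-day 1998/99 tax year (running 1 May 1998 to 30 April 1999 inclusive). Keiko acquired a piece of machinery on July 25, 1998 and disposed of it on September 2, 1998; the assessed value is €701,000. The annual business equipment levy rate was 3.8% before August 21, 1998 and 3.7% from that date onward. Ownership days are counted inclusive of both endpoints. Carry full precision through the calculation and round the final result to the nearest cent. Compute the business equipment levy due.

€2,894.27

July 25 – August 20, 1998: 27 days at 3.8% → €701,000 × 3.8% × 27/365 = €1,970.4822
August 21 – September 2, 1998: 13 days at 3.7% → €701,000 × 3.7% × 13/365 = €923.7836
Total = €2,894.2658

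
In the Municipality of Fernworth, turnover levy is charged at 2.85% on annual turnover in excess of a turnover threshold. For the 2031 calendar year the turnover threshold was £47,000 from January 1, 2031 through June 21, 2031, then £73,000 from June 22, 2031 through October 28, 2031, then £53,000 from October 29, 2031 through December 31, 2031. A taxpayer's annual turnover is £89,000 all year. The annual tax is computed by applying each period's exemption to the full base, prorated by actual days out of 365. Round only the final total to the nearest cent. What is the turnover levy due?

January 1 – June 21, 2031: 172 days, exemption £47,000 → (£89,000 − £47,000) × 2.85% × 172/365 = £564.0658
June 22 – October 28, 2031: 129 days, exemption £73,000 → (£89,000 − £73,000) × 2.85% × 129/365 = £161.1616
October 29 – December 31, 2031: 64 days, exemption £53,000 → (£89,000 − £53,000) × 2.85% × 64/365 = £179.9014
Total = £905.1288

£905.13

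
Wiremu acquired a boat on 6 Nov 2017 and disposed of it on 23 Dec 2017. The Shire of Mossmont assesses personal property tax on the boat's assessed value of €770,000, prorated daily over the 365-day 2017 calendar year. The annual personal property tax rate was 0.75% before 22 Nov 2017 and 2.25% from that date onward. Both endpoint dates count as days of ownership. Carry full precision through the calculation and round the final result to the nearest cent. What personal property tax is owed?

6 Nov – 21 Nov 2017: 16 days at 0.75% → €770,000 × 0.75% × 16/365 = €253.1507
22 Nov – 23 Dec 2017: 32 days at 2.25% → €770,000 × 2.25% × 32/365 = €1,518.9041
Total = €1,772.0548

€1,772.05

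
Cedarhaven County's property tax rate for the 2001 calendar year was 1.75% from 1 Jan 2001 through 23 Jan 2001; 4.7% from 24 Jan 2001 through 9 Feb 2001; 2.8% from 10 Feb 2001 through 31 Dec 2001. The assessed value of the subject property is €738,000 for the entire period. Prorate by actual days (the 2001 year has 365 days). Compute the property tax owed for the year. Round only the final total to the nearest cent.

1 Jan – 23 Jan 2001: 23 days at 1.75% → €738,000 × 1.75% × 23/365 = €813.8219
24 Jan – 9 Feb 2001: 17 days at 4.7% → €738,000 × 4.7% × 17/365 = €1,615.5123
10 Feb – 31 Dec 2001: 325 days at 2.8% → €738,000 × 2.8% × 325/365 = €18,399.4521
Total = €20,828.7863

€20,828.79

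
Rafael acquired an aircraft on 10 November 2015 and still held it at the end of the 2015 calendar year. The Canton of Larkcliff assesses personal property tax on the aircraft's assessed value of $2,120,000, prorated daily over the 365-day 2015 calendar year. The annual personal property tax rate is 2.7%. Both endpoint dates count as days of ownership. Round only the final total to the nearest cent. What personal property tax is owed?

$8,154.74

Days held (10 November – 31 December 2015): 52 out of 365
Tax = $2,120,000 × 2.7% × 52/365 = $8,154.7397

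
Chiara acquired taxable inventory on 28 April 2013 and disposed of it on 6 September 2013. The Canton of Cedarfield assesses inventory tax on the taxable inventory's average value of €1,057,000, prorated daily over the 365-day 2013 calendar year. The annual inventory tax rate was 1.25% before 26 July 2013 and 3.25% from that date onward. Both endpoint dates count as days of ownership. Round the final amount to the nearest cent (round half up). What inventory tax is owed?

28 April – 25 July 2013: 89 days at 1.25% → €1,057,000 × 1.25% × 89/365 = €3,221.6781
26 July – 6 September 2013: 43 days at 3.25% → €1,057,000 × 3.25% × 43/365 = €4,047.0068
Total = €7,268.6849

€7,268.68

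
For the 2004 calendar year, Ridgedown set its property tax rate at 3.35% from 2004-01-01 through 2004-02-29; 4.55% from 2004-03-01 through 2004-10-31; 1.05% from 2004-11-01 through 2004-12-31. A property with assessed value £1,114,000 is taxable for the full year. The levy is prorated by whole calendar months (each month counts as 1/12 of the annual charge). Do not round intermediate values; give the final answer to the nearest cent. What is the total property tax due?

2004-01-01 to 2004-02-29: 2 months at 3.35% → £1,114,000 × 3.35% × 2/12 = £6,219.8333
2004-03-01 to 2004-10-31: 8 months at 4.55% → £1,114,000 × 4.55% × 8/12 = £33,791.3333
2004-11-01 to 2004-12-31: 2 months at 1.05% → £1,114,000 × 1.05% × 2/12 = £1,949.5000
Total = £41,960.6667

£41,960.67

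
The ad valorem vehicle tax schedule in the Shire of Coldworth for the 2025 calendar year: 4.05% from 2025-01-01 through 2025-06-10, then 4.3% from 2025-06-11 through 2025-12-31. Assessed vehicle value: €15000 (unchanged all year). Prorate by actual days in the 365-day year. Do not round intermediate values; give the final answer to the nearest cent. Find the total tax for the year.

2025-01-01 to 2025-06-10: 161 days at 4.05% → €15000 × 4.05% × 161/365 = €267.9658
2025-06-11 to 2025-12-31: 204 days at 4.3% → €15000 × 4.3% × 204/365 = €360.4932
Total = €628.4589

€628.46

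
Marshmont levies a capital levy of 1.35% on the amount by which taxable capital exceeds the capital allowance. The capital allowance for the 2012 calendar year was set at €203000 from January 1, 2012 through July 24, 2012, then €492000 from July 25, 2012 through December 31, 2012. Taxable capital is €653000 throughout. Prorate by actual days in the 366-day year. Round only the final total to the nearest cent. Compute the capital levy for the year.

January 1 – July 24, 2012: 206 days, exemption €203000 → (€653000 − €203000) × 1.35% × 206/366 = €3419.2623
July 25 – December 31, 2012: 160 days, exemption €492000 → (€653000 − €492000) × 1.35% × 160/366 = €950.1639
Total = €4369.4262

€4369.43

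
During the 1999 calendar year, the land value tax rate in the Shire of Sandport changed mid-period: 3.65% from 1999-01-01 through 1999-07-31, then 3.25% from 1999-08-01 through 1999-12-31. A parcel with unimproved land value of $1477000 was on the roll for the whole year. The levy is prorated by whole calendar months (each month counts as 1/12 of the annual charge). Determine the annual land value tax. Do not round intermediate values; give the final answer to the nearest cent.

1999-01-01 to 1999-07-31: 7 months at 3.65% → $1477000 × 3.65% × 7/12 = $31447.7917
1999-08-01 to 1999-12-31: 5 months at 3.25% → $1477000 × 3.25% × 5/12 = $20001.0417
Total = $51448.8333

$51448.83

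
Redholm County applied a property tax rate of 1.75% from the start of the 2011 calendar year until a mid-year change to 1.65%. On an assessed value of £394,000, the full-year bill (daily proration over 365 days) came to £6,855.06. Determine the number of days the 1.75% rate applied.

Let d = days at the first rate; then 365 − d days at the second rate.
£394,000 × [1.75%·d + 1.65%·(365−d)] / 365 = £6,855.06
Solving gives d = 328, so the new rate took effect on 25 November 2011.

328 days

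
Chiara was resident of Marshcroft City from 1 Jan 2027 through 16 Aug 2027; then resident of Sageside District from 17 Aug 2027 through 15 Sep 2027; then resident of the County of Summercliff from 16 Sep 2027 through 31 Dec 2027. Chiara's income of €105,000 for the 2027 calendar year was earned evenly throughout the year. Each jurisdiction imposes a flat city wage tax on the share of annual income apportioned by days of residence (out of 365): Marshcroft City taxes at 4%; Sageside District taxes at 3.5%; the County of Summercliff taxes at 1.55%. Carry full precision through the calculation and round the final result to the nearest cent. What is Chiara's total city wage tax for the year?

€3,402.72

Marshcroft City, 1 Jan – 16 Aug 2027: 228 days → €105,000 × 4% × 228/365 = €2,623.5616
Sageside District, 17 Aug – 15 Sep 2027: 30 days → €105,000 × 3.5% × 30/365 = €302.0548
The County of Summercliff, 16 Sep – 31 Dec 2027: 107 days → €105,000 × 1.55% × 107/365 = €477.1027
Total = €3,402.7192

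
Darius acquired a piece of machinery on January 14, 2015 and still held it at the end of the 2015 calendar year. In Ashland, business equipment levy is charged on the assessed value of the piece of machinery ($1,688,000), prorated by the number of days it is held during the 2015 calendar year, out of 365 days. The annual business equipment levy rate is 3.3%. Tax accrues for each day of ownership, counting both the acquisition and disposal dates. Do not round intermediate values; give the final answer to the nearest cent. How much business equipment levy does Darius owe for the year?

Days held (January 14 – December 31, 2015): 352 out of 365
Tax = $1,688,000 × 3.3% × 352/365 = $53,720.0219

$53,720.02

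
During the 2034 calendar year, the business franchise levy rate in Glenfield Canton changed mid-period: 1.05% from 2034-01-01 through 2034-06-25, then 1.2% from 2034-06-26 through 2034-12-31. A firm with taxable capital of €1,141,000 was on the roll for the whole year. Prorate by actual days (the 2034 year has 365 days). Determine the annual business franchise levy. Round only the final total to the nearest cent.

2034-01-01 to 2034-06-25: 176 days at 1.05% → €1,141,000 × 1.05% × 176/365 = €5,776.8986
2034-06-26 to 2034-12-31: 189 days at 1.2% → €1,141,000 × 1.2% × 189/365 = €7,089.8301
Total = €12,866.7288

€12,866.73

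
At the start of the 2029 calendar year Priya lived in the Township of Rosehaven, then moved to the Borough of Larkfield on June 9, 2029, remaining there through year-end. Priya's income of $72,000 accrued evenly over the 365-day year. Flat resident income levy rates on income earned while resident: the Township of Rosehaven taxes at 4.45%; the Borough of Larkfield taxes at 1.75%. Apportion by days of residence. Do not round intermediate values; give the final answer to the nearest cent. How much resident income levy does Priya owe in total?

$2,106.84

The Township of Rosehaven, January 1 – June 8, 2029: 159 days → $72,000 × 4.45% × 159/365 = $1,395.7151
The Borough of Larkfield, June 9 – December 31, 2029: 206 days → $72,000 × 1.75% × 206/365 = $711.1233
Total = $2,106.8384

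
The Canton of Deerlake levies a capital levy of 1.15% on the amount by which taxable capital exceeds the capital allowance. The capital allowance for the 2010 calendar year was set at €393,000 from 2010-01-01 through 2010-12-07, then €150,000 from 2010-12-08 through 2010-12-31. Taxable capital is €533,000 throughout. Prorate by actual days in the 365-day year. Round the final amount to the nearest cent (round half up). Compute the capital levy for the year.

€1,793.75

2010-01-01 to 2010-12-07: 341 days, exemption €393,000 → (€533,000 − €393,000) × 1.15% × 341/365 = €1,504.1370
2010-12-08 to 2010-12-31: 24 days, exemption €150,000 → (€533,000 − €150,000) × 1.15% × 24/365 = €289.6110
Total = €1,793.7479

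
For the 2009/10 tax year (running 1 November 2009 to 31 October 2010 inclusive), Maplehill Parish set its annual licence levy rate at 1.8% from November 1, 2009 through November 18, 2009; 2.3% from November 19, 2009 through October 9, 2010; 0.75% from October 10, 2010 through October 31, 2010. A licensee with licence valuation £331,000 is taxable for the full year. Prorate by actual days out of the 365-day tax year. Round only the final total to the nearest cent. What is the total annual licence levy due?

£7,222.15

November 1 – November 18, 2009: 18 days at 1.8% → £331,000 × 1.8% × 18/365 = £293.8192
November 19, 2009 – October 9, 2010: 325 days at 2.3% → £331,000 × 2.3% × 325/365 = £6,778.6986
October 10 – October 31, 2010: 22 days at 0.75% → £331,000 × 0.75% × 22/365 = £149.6301
Total = £7,222.1479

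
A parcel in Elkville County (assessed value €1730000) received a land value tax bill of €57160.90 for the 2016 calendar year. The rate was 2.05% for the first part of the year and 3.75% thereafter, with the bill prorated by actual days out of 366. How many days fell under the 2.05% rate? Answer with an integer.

Let d = days at the first rate; then 366 − d days at the second rate.
€1730000 × [2.05%·d + 3.75%·(366−d)] / 366 = €57160.90
Solving gives d = 96, so the new rate took effect on 6 April 2016.

96 days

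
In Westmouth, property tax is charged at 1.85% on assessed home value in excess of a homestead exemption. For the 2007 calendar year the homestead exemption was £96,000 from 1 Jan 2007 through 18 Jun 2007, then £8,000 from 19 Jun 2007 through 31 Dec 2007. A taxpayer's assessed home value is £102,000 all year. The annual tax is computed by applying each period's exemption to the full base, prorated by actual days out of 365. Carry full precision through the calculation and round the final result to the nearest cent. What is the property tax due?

1 Jan – 18 Jun 2007: 169 days, exemption £96,000 → (£102,000 − £96,000) × 1.85% × 169/365 = £51.3945
19 Jun – 31 Dec 2007: 196 days, exemption £8,000 → (£102,000 − £8,000) × 1.85% × 196/365 = £933.8192
Total = £985.2137

£985.21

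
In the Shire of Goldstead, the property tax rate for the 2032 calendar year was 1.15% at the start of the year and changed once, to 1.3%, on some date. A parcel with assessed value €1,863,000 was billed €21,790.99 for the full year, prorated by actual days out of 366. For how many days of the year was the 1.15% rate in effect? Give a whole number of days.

318 days

Let d = days at the first rate; then 366 − d days at the second rate.
€1,863,000 × [1.15%·d + 1.3%·(366−d)] / 366 = €21,790.99
Solving gives d = 318, so the new rate took effect on 14 November 2032.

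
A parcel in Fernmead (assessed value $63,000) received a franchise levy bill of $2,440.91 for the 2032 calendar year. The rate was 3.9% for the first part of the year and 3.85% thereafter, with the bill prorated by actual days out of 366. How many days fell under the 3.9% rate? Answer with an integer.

Let d = days at the first rate; then 366 − d days at the second rate.
$63,000 × [3.9%·d + 3.85%·(366−d)] / 366 = $2,440.91
Solving gives d = 179, so the new rate took effect on June 28, 2032.

179 days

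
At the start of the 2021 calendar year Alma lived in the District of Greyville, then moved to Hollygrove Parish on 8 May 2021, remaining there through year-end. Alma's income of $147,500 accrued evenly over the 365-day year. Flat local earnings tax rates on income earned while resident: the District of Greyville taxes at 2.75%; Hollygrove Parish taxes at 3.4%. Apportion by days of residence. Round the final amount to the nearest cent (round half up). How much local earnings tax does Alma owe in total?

$4,681.41

The District of Greyville, 1 January – 7 May 2021: 127 days → $147,500 × 2.75% × 127/365 = $1,411.3527
Hollygrove Parish, 8 May – 31 December 2021: 238 days → $147,500 × 3.4% × 238/365 = $3,270.0548
Total = $4,681.4075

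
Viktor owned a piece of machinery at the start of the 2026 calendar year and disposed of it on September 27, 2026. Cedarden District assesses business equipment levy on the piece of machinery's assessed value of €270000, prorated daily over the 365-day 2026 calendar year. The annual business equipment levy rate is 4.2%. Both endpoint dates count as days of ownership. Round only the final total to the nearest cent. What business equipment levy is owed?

Days held (January 1 – September 27, 2026): 270 out of 365
Tax = €270000 × 4.2% × 270/365 = €8388.4932

€8388.49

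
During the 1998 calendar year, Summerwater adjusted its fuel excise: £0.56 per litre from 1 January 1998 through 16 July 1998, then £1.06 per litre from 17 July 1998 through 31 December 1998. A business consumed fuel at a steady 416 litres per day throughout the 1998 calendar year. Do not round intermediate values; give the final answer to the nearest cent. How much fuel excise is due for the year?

1 January – 16 July 1998: 197 days × 416 litres/day = 81,952 litres at £0.56/litre → £45,893.12
17 July – 31 December 1998: 168 days × 416 litres/day = 69,888 litres at £1.06/litre → £74,081.28

£119,974.40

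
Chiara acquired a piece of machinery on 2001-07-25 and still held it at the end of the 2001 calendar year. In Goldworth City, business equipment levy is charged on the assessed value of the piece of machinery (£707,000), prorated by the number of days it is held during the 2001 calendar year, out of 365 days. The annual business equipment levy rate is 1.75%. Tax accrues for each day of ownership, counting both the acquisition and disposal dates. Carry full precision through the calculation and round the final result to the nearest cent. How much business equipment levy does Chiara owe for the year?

£5,423.56

Days held (2001-07-25 to 2001-12-31): 160 out of 365
Tax = £707,000 × 1.75% × 160/365 = £5,423.5616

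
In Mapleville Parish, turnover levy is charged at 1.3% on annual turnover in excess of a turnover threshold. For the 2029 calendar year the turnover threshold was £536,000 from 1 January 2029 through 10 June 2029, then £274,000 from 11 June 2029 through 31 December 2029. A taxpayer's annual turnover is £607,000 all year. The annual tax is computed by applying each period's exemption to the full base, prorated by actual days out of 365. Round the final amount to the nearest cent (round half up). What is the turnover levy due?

£2,826.63

1 January – 10 June 2029: 161 days, exemption £536,000 → (£607,000 − £536,000) × 1.3% × 161/365 = £407.1315
11 June – 31 December 2029: 204 days, exemption £274,000 → (£607,000 − £274,000) × 1.3% × 204/365 = £2,419.4959
Total = £2,826.6274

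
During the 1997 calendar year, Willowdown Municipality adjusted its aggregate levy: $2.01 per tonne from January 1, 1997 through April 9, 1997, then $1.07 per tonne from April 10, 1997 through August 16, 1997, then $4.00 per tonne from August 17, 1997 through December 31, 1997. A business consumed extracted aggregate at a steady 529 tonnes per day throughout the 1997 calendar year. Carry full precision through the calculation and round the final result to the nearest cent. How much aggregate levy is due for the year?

January 1 – April 9, 1997: 99 days × 529 tonnes/day = 52,371 tonnes at $2.01/tonne → $105,265.71
April 10 – August 16, 1997: 129 days × 529 tonnes/day = 68,241 tonnes at $1.07/tonne → $73,017.87
August 17 – December 31, 1997: 137 days × 529 tonnes/day = 72,473 tonnes at $4.00/tonne → $289,892.00

$468,175.58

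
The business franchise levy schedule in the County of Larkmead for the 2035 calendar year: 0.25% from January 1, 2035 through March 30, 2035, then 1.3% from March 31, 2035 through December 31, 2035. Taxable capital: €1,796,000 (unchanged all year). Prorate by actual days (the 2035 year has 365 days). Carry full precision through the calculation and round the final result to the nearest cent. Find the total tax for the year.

€18,749.75

January 1 – March 30, 2035: 89 days at 0.25% → €1,796,000 × 0.25% × 89/365 = €1,094.8219
March 31 – December 31, 2035: 276 days at 1.3% → €1,796,000 × 1.3% × 276/365 = €17,654.9260
Total = €18,749.7479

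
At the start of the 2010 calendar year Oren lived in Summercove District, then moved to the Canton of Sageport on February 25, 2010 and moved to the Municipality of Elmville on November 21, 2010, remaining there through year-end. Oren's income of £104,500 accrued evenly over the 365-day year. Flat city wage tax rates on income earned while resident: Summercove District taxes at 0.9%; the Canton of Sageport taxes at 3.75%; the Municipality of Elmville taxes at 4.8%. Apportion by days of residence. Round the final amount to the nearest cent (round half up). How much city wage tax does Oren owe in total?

£3,593.23

Summercove District, January 1 – February 24, 2010: 55 days → £104,500 × 0.9% × 55/365 = £141.7192
The Canton of Sageport, February 25 – November 20, 2010: 269 days → £104,500 × 3.75% × 269/365 = £2,888.0651
The Municipality of Elmville, November 21 – December 31, 2010: 41 days → £104,500 × 4.8% × 41/365 = £563.4411
Total = £3,593.2253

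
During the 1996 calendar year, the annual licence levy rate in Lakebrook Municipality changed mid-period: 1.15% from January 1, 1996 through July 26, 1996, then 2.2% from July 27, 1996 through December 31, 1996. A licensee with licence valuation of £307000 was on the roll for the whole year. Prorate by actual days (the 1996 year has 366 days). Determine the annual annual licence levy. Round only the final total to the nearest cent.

January 1 – July 26, 1996: 208 days at 1.15% → £307000 × 1.15% × 208/366 = £2006.4044
July 27 – December 31, 1996: 158 days at 2.2% → £307000 × 2.2% × 158/366 = £2915.6612
Total = £4922.0656

£4922.07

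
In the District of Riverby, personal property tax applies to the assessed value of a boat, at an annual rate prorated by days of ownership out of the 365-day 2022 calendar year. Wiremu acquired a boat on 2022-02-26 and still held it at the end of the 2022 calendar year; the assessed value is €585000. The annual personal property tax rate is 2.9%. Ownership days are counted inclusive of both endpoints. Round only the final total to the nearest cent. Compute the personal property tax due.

€14362.15

Days held (2022-02-26 to 2022-12-31): 309 out of 365
Tax = €585000 × 2.9% × 309/365 = €14362.1507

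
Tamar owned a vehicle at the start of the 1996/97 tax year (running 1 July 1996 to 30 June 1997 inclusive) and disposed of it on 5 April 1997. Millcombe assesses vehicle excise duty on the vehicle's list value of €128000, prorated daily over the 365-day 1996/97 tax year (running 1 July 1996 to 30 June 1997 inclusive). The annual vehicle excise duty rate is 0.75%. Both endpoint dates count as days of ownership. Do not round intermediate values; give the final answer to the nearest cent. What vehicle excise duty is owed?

€733.81

Days held (1 July 1996 – 5 April 1997): 279 out of 365
Tax = €128000 × 0.75% × 279/365 = €733.8082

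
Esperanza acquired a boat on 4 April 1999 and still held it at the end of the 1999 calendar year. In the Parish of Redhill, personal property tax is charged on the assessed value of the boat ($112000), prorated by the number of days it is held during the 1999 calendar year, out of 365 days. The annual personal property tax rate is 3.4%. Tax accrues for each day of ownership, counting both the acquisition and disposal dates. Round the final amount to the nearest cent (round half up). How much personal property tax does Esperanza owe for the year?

$2837.74

Days held (4 April – 31 December 1999): 272 out of 365
Tax = $112000 × 3.4% × 272/365 = $2837.7425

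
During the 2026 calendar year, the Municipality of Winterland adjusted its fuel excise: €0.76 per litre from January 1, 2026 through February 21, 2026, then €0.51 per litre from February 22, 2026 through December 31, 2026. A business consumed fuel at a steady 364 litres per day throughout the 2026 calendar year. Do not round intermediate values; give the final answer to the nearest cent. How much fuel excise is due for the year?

€72,490.60

January 1 – February 21, 2026: 52 days × 364 litres/day = 18,928 litres at €0.76/litre → €14,385.28
February 22 – December 31, 2026: 313 days × 364 litres/day = 113,932 litres at €0.51/litre → €58,105.32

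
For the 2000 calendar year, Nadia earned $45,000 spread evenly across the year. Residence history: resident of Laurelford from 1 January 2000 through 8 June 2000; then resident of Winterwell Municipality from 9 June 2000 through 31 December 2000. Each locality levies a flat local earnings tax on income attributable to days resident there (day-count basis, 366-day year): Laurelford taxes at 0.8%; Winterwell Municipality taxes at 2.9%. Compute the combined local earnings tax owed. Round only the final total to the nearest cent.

$891.89

Laurelford, 1 January – 8 June 2000: 160 days → $45,000 × 0.8% × 160/366 = $157.3770
Winterwell Municipality, 9 June – 31 December 2000: 206 days → $45,000 × 2.9% × 206/366 = $734.5082
Total = $891.8852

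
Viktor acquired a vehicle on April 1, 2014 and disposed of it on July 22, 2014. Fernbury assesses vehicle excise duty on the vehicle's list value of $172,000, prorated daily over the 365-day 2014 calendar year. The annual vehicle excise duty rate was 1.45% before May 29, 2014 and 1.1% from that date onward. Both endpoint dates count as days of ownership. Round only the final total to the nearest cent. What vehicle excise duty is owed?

April 1 – May 28, 2014: 58 days at 1.45% → $172,000 × 1.45% × 58/365 = $396.3068
May 29 – July 22, 2014: 55 days at 1.1% → $172,000 × 1.1% × 55/365 = $285.0959
Total = $681.4027

$681.40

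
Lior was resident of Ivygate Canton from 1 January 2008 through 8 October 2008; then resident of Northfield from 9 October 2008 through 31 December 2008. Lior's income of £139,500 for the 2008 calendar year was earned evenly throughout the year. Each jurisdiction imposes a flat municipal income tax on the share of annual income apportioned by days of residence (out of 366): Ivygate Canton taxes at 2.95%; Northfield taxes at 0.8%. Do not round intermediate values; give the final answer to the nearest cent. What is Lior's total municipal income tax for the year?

Ivygate Canton, 1 January – 8 October 2008: 282 days → £139,500 × 2.95% × 282/366 = £3,170.7664
Northfield, 9 October – 31 December 2008: 84 days → £139,500 × 0.8% × 84/366 = £256.1311
Total = £3,426.8975

£3,426.90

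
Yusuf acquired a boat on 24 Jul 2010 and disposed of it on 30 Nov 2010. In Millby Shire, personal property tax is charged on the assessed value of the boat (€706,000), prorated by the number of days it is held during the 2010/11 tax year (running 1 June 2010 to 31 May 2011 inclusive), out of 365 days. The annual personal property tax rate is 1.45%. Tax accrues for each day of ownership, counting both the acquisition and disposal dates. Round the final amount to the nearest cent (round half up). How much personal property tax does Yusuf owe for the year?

Days held (24 Jul – 30 Nov 2010): 130 out of 365
Tax = €706,000 × 1.45% × 130/365 = €3,646.0548

€3,646.05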